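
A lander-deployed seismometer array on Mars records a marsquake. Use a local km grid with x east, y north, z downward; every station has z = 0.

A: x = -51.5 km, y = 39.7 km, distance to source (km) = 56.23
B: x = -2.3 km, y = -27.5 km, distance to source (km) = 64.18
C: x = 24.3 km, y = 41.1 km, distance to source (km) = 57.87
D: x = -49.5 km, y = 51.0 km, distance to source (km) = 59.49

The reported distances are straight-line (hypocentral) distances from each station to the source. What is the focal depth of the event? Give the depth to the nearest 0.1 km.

Each station gives a sphere (x−x_i)² + (y−y_i)² + z² = d_i² (stations at z=0).
Subtracting the A sphere from B and C: z² cancels, leaving linear equations in x and y:
98.4 x − 134.4 y = -4424.06
151.6 x + 2.8 y = -2135.76
Solving: x ≈ -14.500, y ≈ 22.301 km (keep extra digits for the depth step; rounded: -14.5, 22.3).
Then from the A sphere: z² = 56.23² − (x + 51.5)² − (y − 39.7)² with x = -14.500, y = 22.301, so z ≈ 38.602 ≈ 38.6 km.

38.6 km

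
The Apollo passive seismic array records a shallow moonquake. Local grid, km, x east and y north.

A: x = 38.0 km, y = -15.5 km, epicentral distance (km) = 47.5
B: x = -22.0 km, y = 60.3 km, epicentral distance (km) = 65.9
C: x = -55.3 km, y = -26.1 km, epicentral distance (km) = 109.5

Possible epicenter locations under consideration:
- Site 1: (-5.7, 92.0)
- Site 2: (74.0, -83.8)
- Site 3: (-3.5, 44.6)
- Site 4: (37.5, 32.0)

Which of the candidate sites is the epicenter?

For each candidate, compare |candidate − station| to the reported distance:
Site 1: residuals A 68.5, B 30.3, C 18.6 → max 68.5 km
Site 2: residuals A 29.7, B 107.2, C 32.1 → max 107.2 km
Site 3: residuals A 25.5, B 41.6, C 21.9 → max 41.6 km
Site 4: residuals A 0.0, B 0.0, C 0.0 → max 0.0 km
Only Site 4 has all residuals ≈ 0.

Site 4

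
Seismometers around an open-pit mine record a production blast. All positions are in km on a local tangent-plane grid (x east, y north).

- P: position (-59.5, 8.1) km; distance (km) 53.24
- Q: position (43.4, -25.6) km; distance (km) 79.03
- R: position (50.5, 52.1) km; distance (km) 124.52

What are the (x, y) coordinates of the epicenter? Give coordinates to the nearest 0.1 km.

(-34.5, -38.9)

Circle about each station: (x + 59.5)² + (y − 8.1)² = 53.24²; (x − 43.4)² + (y + 25.6)² = 79.03²; (x − 50.5)² + (y − 52.1)² = 124.52².
Subtracting the P equation from the Q and R equations removes the quadratic terms:
205.8 x − 67.4 y = -4478.18
220.0 x + 88.0 y = -11011.93
Solving the 2×2 system: x ≈ -34.5, y ≈ -38.9 km.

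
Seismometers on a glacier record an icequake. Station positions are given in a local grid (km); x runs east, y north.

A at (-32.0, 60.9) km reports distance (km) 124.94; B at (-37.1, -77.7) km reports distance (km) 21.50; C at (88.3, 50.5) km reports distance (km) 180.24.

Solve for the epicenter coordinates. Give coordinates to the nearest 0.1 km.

Circle about each station: (x + 32.0)² + (y − 60.9)² = 124.94²; (x + 37.1)² + (y + 77.7)² = 21.50²; (x − 88.3)² + (y − 50.5)² = 180.24².
Subtracting the A equation from the B and C equations removes the quadratic terms:
-10.2 x − 277.2 y = 17828.64
240.6 x − 20.8 y = -11262.12
Solving the 2×2 system: x ≈ -52.2, y ≈ -62.4 km.
Check against A (with the unrounded x, y): √((x + 32.0)²+(y − 60.9)²) = 124.94 ≈ 124.94 km. ✓

-52.2 km east, -62.4 km north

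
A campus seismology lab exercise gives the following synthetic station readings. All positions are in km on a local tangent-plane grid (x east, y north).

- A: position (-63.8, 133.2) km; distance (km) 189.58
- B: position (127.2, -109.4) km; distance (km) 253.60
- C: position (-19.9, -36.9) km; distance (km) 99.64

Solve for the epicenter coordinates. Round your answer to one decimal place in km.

-118.9 km east, -48.2 km north

Circle about each station: (x + 63.8)² + (y − 133.2)² = 189.58²; (x − 127.2)² + (y + 109.4)² = 253.60²; (x + 19.9)² + (y + 36.9)² = 99.64².
Subtracting pairs of circle equations eliminates x²+y² and gives linear equations (the radical axes):
382.0 x − 485.2 y = -22036.86
87.8 x − 340.2 y = 5957.39
Solving the 2×2 system: x ≈ -118.9, y ≈ -48.2 km.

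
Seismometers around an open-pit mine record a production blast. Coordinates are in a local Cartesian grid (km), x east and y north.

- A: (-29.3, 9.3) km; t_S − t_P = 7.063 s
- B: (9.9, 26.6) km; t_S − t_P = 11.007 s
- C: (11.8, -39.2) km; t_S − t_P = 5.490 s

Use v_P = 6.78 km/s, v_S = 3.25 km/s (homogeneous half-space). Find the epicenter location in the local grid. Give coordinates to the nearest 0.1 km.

Distance from S−P lag: d = Δt · v_P v_S / (v_P − v_S) = Δt · (6.78·3.25)/(6.78−3.25) ≈ 6.2422·Δt.
So d_A = 44.09, d_B = 68.71, d_C = 34.27 km.
Circle about each station: (x + 29.3)² + (y − 9.3)² = 44.09²; (x − 9.9)² + (y − 26.6)² = 68.71²; (x − 11.8)² + (y + 39.2)² = 34.27².
Subtracting the A equation from the B and C equations removes the quadratic terms:
78.4 x + 34.6 y = -2916.55
82.2 x − 97.0 y = 1500.40
Solving the 2×2 system: x ≈ -22.1, y ≈ -34.2 km.
Check against A (with the unrounded x, y): √((x + 29.3)²+(y − 9.3)²) = 44.09 ≈ 44.09 km. ✓

-22.1 km east, -34.2 km north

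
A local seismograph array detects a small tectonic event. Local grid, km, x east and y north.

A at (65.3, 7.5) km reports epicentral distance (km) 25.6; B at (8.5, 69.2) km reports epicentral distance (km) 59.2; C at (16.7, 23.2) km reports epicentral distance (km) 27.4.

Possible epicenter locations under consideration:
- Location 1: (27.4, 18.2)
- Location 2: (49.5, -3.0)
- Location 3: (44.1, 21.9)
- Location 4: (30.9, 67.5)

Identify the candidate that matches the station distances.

Location 3

For each candidate, compare |candidate − station| to the reported distance:
Location 1: residuals A 13.8, B 4.8, C 15.6 → max 15.6 km
Location 2: residuals A 6.6, B 23.8, C 14.6 → max 23.8 km
Location 3: residuals A 0.0, B 0.0, C 0.0 → max 0.0 km
Location 4: residuals A 43.6, B 36.7, C 19.1 → max 43.6 km
Only Location 3 has all residuals ≈ 0.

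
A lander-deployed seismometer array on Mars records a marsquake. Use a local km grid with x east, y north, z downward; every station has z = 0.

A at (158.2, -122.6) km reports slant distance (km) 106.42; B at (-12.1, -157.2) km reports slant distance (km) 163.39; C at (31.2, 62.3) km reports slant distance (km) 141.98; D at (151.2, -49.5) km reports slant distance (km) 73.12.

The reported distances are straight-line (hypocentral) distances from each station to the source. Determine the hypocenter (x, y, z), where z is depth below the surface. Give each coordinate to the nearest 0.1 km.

(100.0, -50.4, 52.2)

Each station gives a sphere (x−x_i)² + (y−y_i)² + z² = d_i² (stations at z=0).
Subtracting the A sphere from B and C: z² cancels, leaving linear equations in x and y:
-340.6 x − 69.2 y = -30570.83
-254.0 x + 369.8 y = -44036.37
Solving: x ≈ 99.995, y ≈ -50.399 km (keep extra digits for the depth step; rounded: 100.0, -50.4).
Then from the A sphere: z² = 106.42² − (x − 158.2)² − (y + 122.6)² with x = 99.995, y = -50.399, so z ≈ 52.196 ≈ 52.2 km.
Check against D (with the unrounded solution): distance 73.12 ≈ 73.12 km. ✓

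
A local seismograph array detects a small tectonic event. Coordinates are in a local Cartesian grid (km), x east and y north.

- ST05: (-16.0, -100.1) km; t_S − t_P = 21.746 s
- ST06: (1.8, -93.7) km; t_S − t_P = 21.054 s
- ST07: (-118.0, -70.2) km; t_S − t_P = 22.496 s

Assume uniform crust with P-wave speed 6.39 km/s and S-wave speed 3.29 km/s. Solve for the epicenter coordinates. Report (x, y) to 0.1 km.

x ≈ -20.7 km, y ≈ 47.3 km

Distance from S−P lag: d = Δt · v_P v_S / (v_P − v_S) = Δt · (6.39·3.29)/(6.39−3.29) ≈ 6.7816·Δt.
So d_ST05 = 147.47, d_ST06 = 142.78, d_ST07 = 152.56 km.
Circle about each station: (x + 16.0)² + (y + 100.1)² = 147.47²; (x − 1.8)² + (y + 93.7)² = 142.78²; (x + 118.0)² + (y + 70.2)² = 152.56².
Subtracting the ST05 equation from the ST06 and ST07 equations removes the quadratic terms:
35.6 x + 12.8 y = -131.81
-204.0 x + 59.8 y = 7048.88
Solving the 2×2 system: x ≈ -20.7, y ≈ 47.3 km.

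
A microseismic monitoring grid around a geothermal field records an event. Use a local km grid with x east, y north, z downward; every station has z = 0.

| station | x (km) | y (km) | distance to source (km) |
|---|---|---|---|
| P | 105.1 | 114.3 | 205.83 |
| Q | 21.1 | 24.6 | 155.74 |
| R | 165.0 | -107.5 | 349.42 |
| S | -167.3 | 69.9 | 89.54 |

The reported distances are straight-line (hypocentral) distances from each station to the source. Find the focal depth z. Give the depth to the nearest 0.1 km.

Each station gives a sphere (x−x_i)² + (y−y_i)² + z² = d_i² (stations at z=0).
Subtracting the P sphere from Q and R: z² cancels, leaving linear equations in x and y:
-168.0 x − 179.4 y = -4949.09
119.8 x − 443.6 y = -65057.60
Solving: x ≈ -98.690, y ≈ 120.006 km (keep extra digits for the depth step; rounded: -98.7, 120.0).
Then from the P sphere: z² = 205.83² − (x − 105.1)² − (y − 114.3)² with x = -98.690, y = 120.006, so z ≈ 28.338 ≈ 28.3 km.
Check against S (with the unrounded solution): distance 89.56 ≈ 89.54 km. ✓

28.3 km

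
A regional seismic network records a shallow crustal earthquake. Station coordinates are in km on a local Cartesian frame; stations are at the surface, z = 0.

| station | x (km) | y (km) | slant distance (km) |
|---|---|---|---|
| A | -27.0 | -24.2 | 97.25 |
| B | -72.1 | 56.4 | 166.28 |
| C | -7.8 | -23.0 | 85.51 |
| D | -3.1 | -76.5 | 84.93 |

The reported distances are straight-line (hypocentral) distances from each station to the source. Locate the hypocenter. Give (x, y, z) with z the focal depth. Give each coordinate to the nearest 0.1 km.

Each station gives a sphere (x−x_i)² + (y−y_i)² + z² = d_i² (stations at z=0).
Subtracting the A sphere from B and C: z² cancels, leaving linear equations in x and y:
-90.2 x + 161.2 y = -11126.75
38.4 x + 2.4 y = 1420.80
Solving: x ≈ 39.918, y ≈ -46.688 km (keep extra digits for the depth step; rounded: 39.9, -46.7).
Then from the A sphere: z² = 97.25² − (x + 27.0)² − (y + 24.2)² with x = 39.918, y = -46.688, so z ≈ 66.887 ≈ 66.9 km.

(39.9, -46.7, 66.9)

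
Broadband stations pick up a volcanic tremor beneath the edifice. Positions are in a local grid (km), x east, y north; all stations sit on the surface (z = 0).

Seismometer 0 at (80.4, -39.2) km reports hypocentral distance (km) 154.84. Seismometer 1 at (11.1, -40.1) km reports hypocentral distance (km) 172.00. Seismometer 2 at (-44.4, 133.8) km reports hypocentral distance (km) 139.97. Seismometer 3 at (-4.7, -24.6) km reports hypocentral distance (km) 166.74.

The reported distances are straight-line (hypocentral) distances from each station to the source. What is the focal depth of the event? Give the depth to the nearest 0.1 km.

depth ≈ 48.5 km

Each station gives a sphere (x−x_i)² + (y−y_i)² + z² = d_i² (stations at z=0).
Subtracting the Seismometer 0 sphere from Seismometer 1 and Seismometer 2: z² cancels, leaving linear equations in x and y:
-138.6 x − 1.8 y = -11878.15
-249.6 x + 346.0 y = 16256.82
Solving: x ≈ 84.301, y ≈ 107.799 km (keep extra digits for the depth step; rounded: 84.3, 107.8).
Then from the Seismometer 0 sphere: z² = 154.84² − (x − 80.4)² − (y + 39.2)² with x = 84.301, y = 107.799, so z ≈ 48.492 ≈ 48.5 km.
Check against Seismometer 3 (with the unrounded solution): distance 166.74 ≈ 166.74 km. ✓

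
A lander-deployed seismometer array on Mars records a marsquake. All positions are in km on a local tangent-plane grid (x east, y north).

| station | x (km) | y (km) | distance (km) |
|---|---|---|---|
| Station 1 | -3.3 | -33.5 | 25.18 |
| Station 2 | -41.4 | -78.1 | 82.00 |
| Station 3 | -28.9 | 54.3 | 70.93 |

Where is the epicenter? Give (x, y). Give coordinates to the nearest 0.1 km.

(2.9, -9.1)

Circle about each station: (x + 3.3)² + (y + 33.5)² = 25.18²; (x + 41.4)² + (y + 78.1)² = 82.00²; (x + 28.9)² + (y − 54.3)² = 70.93².
Subtracting the Station 1 equation from the Station 2 and Station 3 equations removes the quadratic terms:
-76.2 x − 89.2 y = 590.46
-51.2 x + 175.6 y = -1746.47
Solving the 2×2 system: x ≈ 2.9, y ≈ -9.1 km.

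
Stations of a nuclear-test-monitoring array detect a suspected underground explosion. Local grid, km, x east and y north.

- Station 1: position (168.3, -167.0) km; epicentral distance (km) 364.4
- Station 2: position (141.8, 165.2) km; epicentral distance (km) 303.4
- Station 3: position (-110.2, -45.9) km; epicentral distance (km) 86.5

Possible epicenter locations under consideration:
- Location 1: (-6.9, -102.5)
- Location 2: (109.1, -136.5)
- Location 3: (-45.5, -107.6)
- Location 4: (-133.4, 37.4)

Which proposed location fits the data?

Location 4

For each candidate, compare |candidate − station| to the reported distance:
Location 1: residuals Station 1 177.7, Station 2 2.8, Station 3 31.3 → max 177.7 km
Location 2: residuals Station 1 297.8, Station 2 0.1, Station 3 150.8 → max 297.8 km
Location 3: residuals Station 1 142.5, Station 2 27.5, Station 3 2.9 → max 142.5 km
Location 4: residuals Station 1 0.0, Station 2 0.0, Station 3 0.0 → max 0.0 km
Only Location 4 has all residuals ≈ 0.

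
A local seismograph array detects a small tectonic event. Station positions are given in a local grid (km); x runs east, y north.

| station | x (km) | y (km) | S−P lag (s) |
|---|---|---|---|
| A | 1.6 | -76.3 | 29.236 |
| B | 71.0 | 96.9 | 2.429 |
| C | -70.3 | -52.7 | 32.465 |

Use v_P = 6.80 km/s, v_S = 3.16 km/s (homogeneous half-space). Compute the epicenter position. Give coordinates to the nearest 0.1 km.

Distance from S−P lag: d = Δt · v_P v_S / (v_P − v_S) = Δt · (6.80·3.16)/(6.80−3.16) ≈ 5.9033·Δt.
So d_A = 172.59, d_B = 14.34, d_C = 191.65 km.
Circle about each station: (x − 1.6)² + (y + 76.3)² = 172.59²; (x − 71.0)² + (y − 96.9)² = 14.34²; (x + 70.3)² + (y + 52.7)² = 191.65².
Subtracting pairs of circle equations eliminates x²+y² and gives linear equations (the radical axes):
138.8 x + 346.4 y = 38188.03
-143.8 x + 47.2 y = -5047.28
Solving the 2×2 system: x ≈ 63.0, y ≈ 85.0 km.
Check against A (with the unrounded x, y): √((x − 1.6)²+(y + 76.3)²) = 172.59 ≈ 172.59 km. ✓

(63.0, 85.0)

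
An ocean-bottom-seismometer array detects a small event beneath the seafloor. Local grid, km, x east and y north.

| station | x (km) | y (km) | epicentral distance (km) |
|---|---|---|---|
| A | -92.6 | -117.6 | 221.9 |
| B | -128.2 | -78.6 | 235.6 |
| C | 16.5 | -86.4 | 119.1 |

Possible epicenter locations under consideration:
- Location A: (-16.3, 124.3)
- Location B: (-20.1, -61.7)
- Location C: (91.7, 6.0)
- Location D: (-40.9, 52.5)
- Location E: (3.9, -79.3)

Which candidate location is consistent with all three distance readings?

Location C

For each candidate, compare |candidate − station| to the reported distance:
Location A: residuals A 31.7, B 3.9, C 94.1 → max 94.1 km
Location B: residuals A 130.4, B 126.2, C 74.9 → max 130.4 km
Location C: residuals A 0.0, B 0.0, C 0.0 → max 0.0 km
Location D: residuals A 44.1, B 78.1, C 31.2 → max 78.1 km
Location E: residuals A 118.1, B 103.5, C 104.6 → max 118.1 km
Only Location C has all residuals ≈ 0.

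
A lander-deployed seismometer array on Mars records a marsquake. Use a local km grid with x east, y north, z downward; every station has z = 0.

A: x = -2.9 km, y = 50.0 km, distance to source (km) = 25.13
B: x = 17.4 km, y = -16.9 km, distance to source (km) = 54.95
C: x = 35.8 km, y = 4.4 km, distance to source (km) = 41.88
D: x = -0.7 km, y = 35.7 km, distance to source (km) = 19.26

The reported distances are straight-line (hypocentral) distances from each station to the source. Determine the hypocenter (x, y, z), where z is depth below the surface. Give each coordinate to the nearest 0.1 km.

(12.2, 35.9, 14.3)

Each station gives a sphere (x−x_i)² + (y−y_i)² + z² = d_i² (stations at z=0).
Subtracting the A sphere from B and C: z² cancels, leaving linear equations in x and y:
40.6 x − 133.8 y = -4308.03
77.4 x − 91.2 y = -2329.83
Solving: x ≈ 12.198, y ≈ 35.899 km (keep extra digits for the depth step; rounded: 12.2, 35.9).
Then from the A sphere: z² = 25.13² − (x + 2.9)² − (y − 50.0)² with x = 12.198, y = 35.899, so z ≈ 14.308 ≈ 14.3 km.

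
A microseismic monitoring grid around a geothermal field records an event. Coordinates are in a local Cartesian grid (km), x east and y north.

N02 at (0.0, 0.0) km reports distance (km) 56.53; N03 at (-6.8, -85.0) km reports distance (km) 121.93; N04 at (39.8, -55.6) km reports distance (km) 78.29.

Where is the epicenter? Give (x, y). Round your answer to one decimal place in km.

Circle about each station: x² + y² = 56.53²; (x + 6.8)² + (y + 85.0)² = 121.93²; (x − 39.8)² + (y + 55.6)² = 78.29².
Subtracting pairs of circle equations eliminates x²+y² and gives linear equations (the radical axes):
-13.6 x − 170.0 y = -4400.04
79.6 x − 111.2 y = 1741.72
Solving the 2×2 system: x ≈ 52.2, y ≈ 21.7 km.

52.2 km east, 21.7 km north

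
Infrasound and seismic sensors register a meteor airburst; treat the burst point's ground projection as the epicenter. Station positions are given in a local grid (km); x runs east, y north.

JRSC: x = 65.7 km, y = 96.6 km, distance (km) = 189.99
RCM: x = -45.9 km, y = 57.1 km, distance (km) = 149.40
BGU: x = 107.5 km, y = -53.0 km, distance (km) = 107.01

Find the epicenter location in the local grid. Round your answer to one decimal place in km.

Circle about each station: (x − 65.7)² + (y − 96.6)² = 189.99²; (x + 45.9)² + (y − 57.1)² = 149.40²; (x − 107.5)² + (y + 53.0)² = 107.01².
Subtracting the JRSC equation from the RCM and BGU equations removes the quadratic terms:
-223.2 x − 79.0 y = 5495.01
83.6 x − 299.2 y = 25362.26
Solving the 2×2 system: x ≈ 4.9, y ≈ -83.4 km.

x ≈ 4.9 km, y ≈ -83.4 km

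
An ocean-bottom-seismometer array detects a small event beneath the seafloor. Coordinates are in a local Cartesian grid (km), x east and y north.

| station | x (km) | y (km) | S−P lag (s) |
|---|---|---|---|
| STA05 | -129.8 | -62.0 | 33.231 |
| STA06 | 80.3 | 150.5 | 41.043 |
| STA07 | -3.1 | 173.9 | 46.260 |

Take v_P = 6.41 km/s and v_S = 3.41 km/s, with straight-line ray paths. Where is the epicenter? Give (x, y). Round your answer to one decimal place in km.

Distance from S−P lag: d = Δt · v_P v_S / (v_P − v_S) = Δt · (6.41·3.41)/(6.41−3.41) ≈ 7.2860·Δt.
So d_STA05 = 242.12, d_STA06 = 299.04, d_STA07 = 337.05 km.
Circle about each station: (x + 129.8)² + (y + 62.0)² = 242.12²; (x − 80.3)² + (y − 150.5)² = 299.04²; (x + 3.1)² + (y − 173.9)² = 337.05².
Subtracting the STA05 equation from the STA06 and STA07 equations removes the quadratic terms:
420.2 x + 425.0 y = -22396.53
253.4 x + 471.8 y = -45421.83
Solving the 2×2 system: x ≈ 96.5, y ≈ -148.1 km.

(96.5, -148.1)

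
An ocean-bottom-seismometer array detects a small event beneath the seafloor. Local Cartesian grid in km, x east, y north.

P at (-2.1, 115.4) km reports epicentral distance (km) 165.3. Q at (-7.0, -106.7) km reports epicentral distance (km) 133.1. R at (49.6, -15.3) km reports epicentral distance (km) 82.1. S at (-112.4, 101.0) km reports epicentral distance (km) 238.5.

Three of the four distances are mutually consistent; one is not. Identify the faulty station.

R

Solve using three stations at a time. Using P, Q, S (subtract circle equations pairwise → linear system) gives (x, y) ≈ (93.4, -19.4).
Distances from that point to each station vs reported:
  P: calculated 165.2 vs reported 165.3 → residual 0.1 km
  Q: calculated 133.0 vs reported 133.1 → residual 0.1 km
  R: calculated 44.0 vs reported 82.1 → residual 38.1 km
  S: calculated 238.5 vs reported 238.5 → residual 0.0 km
P, Q, S are mutually consistent (residuals ≈ 0); R is off by 38.1 km.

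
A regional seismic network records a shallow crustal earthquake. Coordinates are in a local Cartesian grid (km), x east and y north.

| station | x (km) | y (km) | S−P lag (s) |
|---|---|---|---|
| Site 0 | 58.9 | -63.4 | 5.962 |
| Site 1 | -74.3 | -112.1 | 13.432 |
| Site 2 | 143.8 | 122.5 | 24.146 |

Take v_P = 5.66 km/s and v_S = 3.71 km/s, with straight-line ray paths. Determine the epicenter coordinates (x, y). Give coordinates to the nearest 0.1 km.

(69.6, -126.7)

Distance from S−P lag: d = Δt · v_P v_S / (v_P − v_S) = Δt · (5.66·3.71)/(5.66−3.71) ≈ 10.7685·Δt.
So d_Site 0 = 64.20, d_Site 1 = 144.64, d_Site 2 = 260.02 km.
Circle about each station: (x − 58.9)² + (y + 63.4)² = 64.20²; (x + 74.3)² + (y + 112.1)² = 144.64²; (x − 143.8)² + (y − 122.5)² = 260.02².
Subtracting the Site 0 equation from the Site 1 and Site 2 equations removes the quadratic terms:
-266.4 x − 97.4 y = -6200.96
169.8 x + 371.8 y = -35292.84
Solving the 2×2 system: x ≈ 69.6, y ≈ -126.7 km.
Check against Site 0 (with the unrounded x, y): √((x − 58.9)²+(y + 63.4)²) = 64.21 ≈ 64.20 km. ✓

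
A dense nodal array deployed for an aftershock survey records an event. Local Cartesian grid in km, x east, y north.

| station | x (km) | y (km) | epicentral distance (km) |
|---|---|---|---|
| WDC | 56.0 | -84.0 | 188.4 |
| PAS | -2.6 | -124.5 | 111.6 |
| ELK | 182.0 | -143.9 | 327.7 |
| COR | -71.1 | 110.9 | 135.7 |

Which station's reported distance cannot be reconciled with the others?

Solve using three stations at a time. Using WDC, ELK, COR (subtract circle equations pairwise → linear system) gives (x, y) ≈ (-119.6, -15.8).
Distances from that point to each station vs reported:
  WDC: calculated 188.4 vs reported 188.4 → residual 0.0 km
  PAS: calculated 159.7 vs reported 111.6 → residual 48.1 km
  ELK: calculated 327.7 vs reported 327.7 → residual 0.0 km
  COR: calculated 135.7 vs reported 135.7 → residual 0.0 km
WDC, ELK, COR are mutually consistent (residuals ≈ 0); PAS is off by 48.1 km.

PAS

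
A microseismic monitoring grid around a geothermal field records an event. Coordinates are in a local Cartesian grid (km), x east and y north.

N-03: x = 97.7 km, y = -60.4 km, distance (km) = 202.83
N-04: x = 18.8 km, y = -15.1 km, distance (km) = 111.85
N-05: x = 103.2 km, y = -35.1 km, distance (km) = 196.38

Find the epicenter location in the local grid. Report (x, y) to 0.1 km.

Circle about each station: (x − 97.7)² + (y + 60.4)² = 202.83²; (x − 18.8)² + (y + 15.1)² = 111.85²; (x − 103.2)² + (y + 35.1)² = 196.38².
Subtracting the N-03 equation from the N-04 and N-05 equations removes the quadratic terms:
-157.8 x + 90.6 y = 16017.59
11.0 x + 50.6 y = 1263.70
Solving the 2×2 system: x ≈ -77.5, y ≈ 41.8 km.
Check against N-03 (with the unrounded x, y): √((x − 97.7)²+(y + 60.4)²) = 202.84 ≈ 202.83 km. ✓

x ≈ -77.5 km, y ≈ 41.8 km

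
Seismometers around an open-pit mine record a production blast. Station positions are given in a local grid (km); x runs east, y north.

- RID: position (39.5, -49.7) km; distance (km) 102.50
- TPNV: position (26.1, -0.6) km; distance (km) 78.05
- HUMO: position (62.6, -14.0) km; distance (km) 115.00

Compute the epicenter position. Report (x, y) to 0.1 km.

-51.9 km east, -3.3 km north

Circle about each station: (x − 39.5)² + (y + 49.7)² = 102.50²; (x − 26.1)² + (y + 0.6)² = 78.05²; (x − 62.6)² + (y + 14.0)² = 115.00².
Subtracting the RID equation from the TPNV and HUMO equations removes the quadratic terms:
-26.8 x + 98.2 y = 1065.68
46.2 x + 71.4 y = -2634.33
Solving the 2×2 system: x ≈ -51.9, y ≈ -3.3 km.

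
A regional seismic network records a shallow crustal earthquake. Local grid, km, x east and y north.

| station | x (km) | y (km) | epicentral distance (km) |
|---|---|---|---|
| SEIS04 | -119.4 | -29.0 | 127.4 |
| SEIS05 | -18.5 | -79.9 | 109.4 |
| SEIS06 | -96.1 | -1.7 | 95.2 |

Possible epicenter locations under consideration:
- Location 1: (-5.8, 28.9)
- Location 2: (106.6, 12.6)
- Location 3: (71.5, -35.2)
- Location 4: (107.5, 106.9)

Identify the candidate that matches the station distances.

For each candidate, compare |candidate − station| to the reported distance:
Location 1: residuals SEIS04 0.1, SEIS05 0.1, SEIS06 0.1 → max 0.1 km
Location 2: residuals SEIS04 102.4, SEIS05 46.2, SEIS06 108.0 → max 108.0 km
Location 3: residuals SEIS04 63.6, SEIS05 8.9, SEIS06 75.7 → max 75.7 km
Location 4: residuals SEIS04 137.1, SEIS05 115.9, SEIS06 135.6 → max 137.1 km
Only Location 1 has all residuals ≈ 0.

Location 1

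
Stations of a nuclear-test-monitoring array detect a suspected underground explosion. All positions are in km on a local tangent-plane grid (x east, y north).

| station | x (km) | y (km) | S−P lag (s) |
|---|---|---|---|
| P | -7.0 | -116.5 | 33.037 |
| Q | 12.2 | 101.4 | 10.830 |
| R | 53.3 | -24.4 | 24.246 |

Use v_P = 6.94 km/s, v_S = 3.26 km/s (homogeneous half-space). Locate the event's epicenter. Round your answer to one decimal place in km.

x ≈ -51.4 km, y ≈ 81.7 km

Distance from S−P lag: d = Δt · v_P v_S / (v_P − v_S) = Δt · (6.94·3.26)/(6.94−3.26) ≈ 6.1479·Δt.
So d_P = 203.11, d_Q = 66.58, d_R = 149.06 km.
Circle about each station: (x + 7.0)² + (y + 116.5)² = 203.11²; (x − 12.2)² + (y − 101.4)² = 66.58²; (x − 53.3)² + (y + 24.4)² = 149.06².
Subtracting pairs of circle equations eliminates x²+y² and gives linear equations (the radical axes):
38.4 x + 435.8 y = 33630.33
120.6 x + 184.2 y = 8849.79
Solving the 2×2 system: x ≈ -51.4, y ≈ 81.7 km.
Check against P (with the unrounded x, y): √((x + 7.0)²+(y + 116.5)²) = 203.11 ≈ 203.11 km. ✓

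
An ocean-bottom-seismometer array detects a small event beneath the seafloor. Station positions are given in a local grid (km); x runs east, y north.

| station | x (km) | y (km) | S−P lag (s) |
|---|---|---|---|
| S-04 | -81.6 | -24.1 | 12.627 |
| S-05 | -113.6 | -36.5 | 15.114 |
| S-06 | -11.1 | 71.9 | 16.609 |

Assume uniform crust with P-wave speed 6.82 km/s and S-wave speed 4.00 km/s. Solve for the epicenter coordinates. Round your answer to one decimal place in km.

(24.4, -84.8)

Distance from S−P lag: d = Δt · v_P v_S / (v_P − v_S) = Δt · (6.82·4.00)/(6.82−4.00) ≈ 9.6738·Δt.
So d_S-04 = 122.15, d_S-05 = 146.21, d_S-06 = 160.67 km.
Circle about each station: (x + 81.6)² + (y + 24.1)² = 122.15²; (x + 113.6)² + (y + 36.5)² = 146.21²; (x + 11.1)² + (y − 71.9)² = 160.67².
Subtracting the S-04 equation from the S-05 and S-06 equations removes the quadratic terms:
-64.0 x − 24.8 y = 541.10
141.0 x + 192.0 y = -12840.78
Solving the 2×2 system: x ≈ 24.4, y ≈ -84.8 km.
Check against S-04 (with the unrounded x, y): √((x + 81.6)²+(y + 24.1)²) = 122.16 ≈ 122.15 km. ✓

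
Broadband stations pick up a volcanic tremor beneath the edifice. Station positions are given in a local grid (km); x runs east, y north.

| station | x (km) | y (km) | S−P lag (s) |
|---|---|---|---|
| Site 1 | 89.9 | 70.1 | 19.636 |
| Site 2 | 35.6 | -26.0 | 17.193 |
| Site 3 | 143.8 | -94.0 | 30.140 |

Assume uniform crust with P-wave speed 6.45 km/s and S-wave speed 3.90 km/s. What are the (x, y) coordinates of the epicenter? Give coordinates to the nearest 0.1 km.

(-103.8, 70.6)

Distance from S−P lag: d = Δt · v_P v_S / (v_P − v_S) = Δt · (6.45·3.90)/(6.45−3.90) ≈ 9.8647·Δt.
So d_Site 1 = 193.70, d_Site 2 = 169.60, d_Site 3 = 297.32 km.
Circle about each station: (x − 89.9)² + (y − 70.1)² = 193.70²; (x − 35.6)² + (y + 26.0)² = 169.60²; (x − 143.8)² + (y + 94.0)² = 297.32².
Subtracting pairs of circle equations eliminates x²+y² and gives linear equations (the radical axes):
-108.6 x − 192.2 y = -2297.13
107.8 x − 328.2 y = -34361.07
Solving the 2×2 system: x ≈ -103.8, y ≈ 70.6 km.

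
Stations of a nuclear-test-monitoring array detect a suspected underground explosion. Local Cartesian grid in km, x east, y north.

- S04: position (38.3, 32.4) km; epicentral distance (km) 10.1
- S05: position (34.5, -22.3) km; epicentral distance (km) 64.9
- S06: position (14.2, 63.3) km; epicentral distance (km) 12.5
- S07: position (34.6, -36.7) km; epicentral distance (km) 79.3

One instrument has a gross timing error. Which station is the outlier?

S06

Solve using three stations at a time. Using S04, S05, S07 (subtract circle equations pairwise → linear system) gives (x, y) ≈ (36.5, 42.6).
Distances from that point to each station vs reported:
  S04: calculated 10.4 vs reported 10.1 → residual 0.3 km
  S05: calculated 64.9 vs reported 64.9 → residual 0.0 km
  S06: calculated 30.4 vs reported 12.5 → residual 17.9 km
  S07: calculated 79.3 vs reported 79.3 → residual 0.0 km
S04, S05, S07 are mutually consistent (residuals ≈ 0); S06 is off by 17.9 km.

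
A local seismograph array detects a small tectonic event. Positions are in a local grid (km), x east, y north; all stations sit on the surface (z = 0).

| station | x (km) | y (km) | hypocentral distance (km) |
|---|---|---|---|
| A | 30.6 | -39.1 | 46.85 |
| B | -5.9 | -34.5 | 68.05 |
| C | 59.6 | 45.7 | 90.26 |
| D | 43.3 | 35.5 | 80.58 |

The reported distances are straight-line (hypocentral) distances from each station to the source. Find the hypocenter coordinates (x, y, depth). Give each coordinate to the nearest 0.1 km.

Each station gives a sphere (x−x_i)² + (y−y_i)² + z² = d_i² (stations at z=0).
Subtracting the A sphere from B and C: z² cancels, leaving linear equations in x and y:
-73.0 x + 9.2 y = -3675.99
58.0 x + 169.6 y = -2776.47
Solving: x ≈ 46.297, y ≈ -32.204 km (keep extra digits for the depth step; rounded: 46.3, -32.2).
Then from the A sphere: z² = 46.85² − (x − 30.6)² − (y + 39.1)² with x = 46.297, y = -32.204, so z ≈ 43.600 ≈ 43.6 km.

x ≈ 46.3 km, y ≈ -32.2 km, depth ≈ 43.6 km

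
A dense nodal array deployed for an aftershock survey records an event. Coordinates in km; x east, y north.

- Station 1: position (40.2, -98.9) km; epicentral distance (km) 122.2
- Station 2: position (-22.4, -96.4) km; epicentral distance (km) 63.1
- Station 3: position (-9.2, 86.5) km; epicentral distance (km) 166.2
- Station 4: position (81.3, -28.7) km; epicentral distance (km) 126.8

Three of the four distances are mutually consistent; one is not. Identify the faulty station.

Station 4

Solve using three stations at a time. Using Station 1, Station 2, Station 3 (subtract circle equations pairwise → linear system) gives (x, y) ≈ (-77.3, -65.1).
Distances from that point to each station vs reported:
  Station 1: calculated 122.2 vs reported 122.2 → residual 0.0 km
  Station 2: calculated 63.2 vs reported 63.1 → residual 0.1 km
  Station 3: calculated 166.2 vs reported 166.2 → residual 0.0 km
  Station 4: calculated 162.7 vs reported 126.8 → residual 35.9 km
Station 1, Station 2, Station 3 are mutually consistent (residuals ≈ 0); Station 4 is off by 35.9 km.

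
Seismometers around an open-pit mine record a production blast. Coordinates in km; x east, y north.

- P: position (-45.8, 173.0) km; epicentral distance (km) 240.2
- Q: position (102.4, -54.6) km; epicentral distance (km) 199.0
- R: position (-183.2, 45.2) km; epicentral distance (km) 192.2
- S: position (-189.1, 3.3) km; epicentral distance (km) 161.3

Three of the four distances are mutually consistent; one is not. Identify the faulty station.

P

Solve using three stations at a time. Using Q, R, S (subtract circle equations pairwise → linear system) gives (x, y) ≈ (-85.4, -120.3).
Distances from that point to each station vs reported:
  P: calculated 295.9 vs reported 240.2 → residual 55.7 km
  Q: calculated 199.0 vs reported 199.0 → residual 0.0 km
  R: calculated 192.2 vs reported 192.2 → residual 0.0 km
  S: calculated 161.3 vs reported 161.3 → residual 0.0 km
Q, R, S are mutually consistent (residuals ≈ 0); P is off by 55.7 km.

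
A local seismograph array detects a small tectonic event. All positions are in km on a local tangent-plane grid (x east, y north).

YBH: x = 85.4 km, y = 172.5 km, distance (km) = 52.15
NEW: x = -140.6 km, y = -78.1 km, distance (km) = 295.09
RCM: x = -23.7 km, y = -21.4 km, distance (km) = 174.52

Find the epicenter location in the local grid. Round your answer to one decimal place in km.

x ≈ 77.2 km, y ≈ 121.0 km

Circle about each station: (x − 85.4)² + (y − 172.5)² = 52.15²; (x + 140.6)² + (y + 78.1)² = 295.09²; (x + 23.7)² + (y + 21.4)² = 174.52².
Subtracting the YBH equation from the NEW and RCM equations removes the quadratic terms:
-452.0 x − 501.2 y = -95539.93
-218.2 x − 387.8 y = -63767.37
Solving the 2×2 system: x ≈ 77.2, y ≈ 121.0 km.
Check against YBH (with the unrounded x, y): √((x − 85.4)²+(y − 172.5)²) = 52.16 ≈ 52.15 km. ✓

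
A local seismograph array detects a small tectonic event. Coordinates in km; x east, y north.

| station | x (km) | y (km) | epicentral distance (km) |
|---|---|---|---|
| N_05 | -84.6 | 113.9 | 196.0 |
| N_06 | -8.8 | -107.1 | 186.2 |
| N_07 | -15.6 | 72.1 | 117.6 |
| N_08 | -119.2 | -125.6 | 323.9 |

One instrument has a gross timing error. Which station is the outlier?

Solve using three stations at a time. Using N_05, N_06, N_07 (subtract circle equations pairwise → linear system) gives (x, y) ≈ (98.9, 44.9).
Distances from that point to each station vs reported:
  N_05: calculated 196.1 vs reported 196.0 → residual 0.1 km
  N_06: calculated 186.3 vs reported 186.2 → residual 0.1 km
  N_07: calculated 117.7 vs reported 117.6 → residual 0.1 km
  N_08: calculated 276.8 vs reported 323.9 → residual 47.1 km
N_05, N_06, N_07 are mutually consistent (residuals ≈ 0); N_08 is off by 47.1 km.

N_08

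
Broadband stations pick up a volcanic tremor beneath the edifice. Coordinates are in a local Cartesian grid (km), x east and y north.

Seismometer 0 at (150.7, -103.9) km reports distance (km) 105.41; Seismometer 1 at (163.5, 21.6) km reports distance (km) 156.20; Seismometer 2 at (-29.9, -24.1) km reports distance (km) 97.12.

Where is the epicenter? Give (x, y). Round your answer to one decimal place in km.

Circle about each station: (x − 150.7)² + (y + 103.9)² = 105.41²; (x − 163.5)² + (y − 21.6)² = 156.20²; (x + 29.9)² + (y + 24.1)² = 97.12².
Subtracting pairs of circle equations eliminates x²+y² and gives linear equations (the radical axes):
25.6 x + 251.0 y = -19594.06
-361.2 x + 159.6 y = -30351.91
Solving the 2×2 system: x ≈ 47.4, y ≈ -82.9 km.
Check against Seismometer 0 (with the unrounded x, y): √((x − 150.7)²+(y + 103.9)²) = 105.41 ≈ 105.41 km. ✓

(47.4, -82.9)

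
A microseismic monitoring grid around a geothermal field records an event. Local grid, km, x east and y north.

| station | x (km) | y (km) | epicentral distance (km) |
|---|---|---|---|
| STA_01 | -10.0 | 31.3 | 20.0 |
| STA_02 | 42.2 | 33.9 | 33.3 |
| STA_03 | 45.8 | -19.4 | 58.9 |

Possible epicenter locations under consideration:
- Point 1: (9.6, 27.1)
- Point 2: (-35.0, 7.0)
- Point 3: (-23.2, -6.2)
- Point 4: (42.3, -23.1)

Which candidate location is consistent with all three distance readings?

For each candidate, compare |candidate − station| to the reported distance:
Point 1: residuals STA_01 0.0, STA_02 0.0, STA_03 0.0 → max 0.0 km
Point 2: residuals STA_01 14.9, STA_02 48.5, STA_03 26.1 → max 48.5 km
Point 3: residuals STA_01 19.8, STA_02 43.4, STA_03 11.4 → max 43.4 km
Point 4: residuals STA_01 55.5, STA_02 23.7, STA_03 53.8 → max 55.5 km
Only Point 1 has all residuals ≈ 0.

Point 1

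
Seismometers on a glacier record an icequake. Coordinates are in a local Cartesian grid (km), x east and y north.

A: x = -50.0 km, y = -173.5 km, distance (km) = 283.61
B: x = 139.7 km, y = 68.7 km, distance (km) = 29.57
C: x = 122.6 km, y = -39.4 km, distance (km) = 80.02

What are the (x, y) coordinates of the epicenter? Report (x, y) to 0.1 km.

Circle about each station: (x + 50.0)² + (y + 173.5)² = 283.61²; (x − 139.7)² + (y − 68.7)² = 29.57²; (x − 122.6)² + (y + 39.4)² = 80.02².
Subtracting the A equation from the B and C equations removes the quadratic terms:
379.4 x + 484.4 y = 71193.78
345.2 x + 268.2 y = 58012.30
Solving the 2×2 system: x ≈ 137.6, y ≈ 39.2 km.

(137.6, 39.2)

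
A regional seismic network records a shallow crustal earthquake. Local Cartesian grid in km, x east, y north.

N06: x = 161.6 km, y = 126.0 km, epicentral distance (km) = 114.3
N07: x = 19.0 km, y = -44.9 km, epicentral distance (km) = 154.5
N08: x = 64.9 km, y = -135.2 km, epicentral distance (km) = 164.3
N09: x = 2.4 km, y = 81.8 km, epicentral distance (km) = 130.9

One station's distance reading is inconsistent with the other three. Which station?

N07

Solve using three stations at a time. Using N06, N08, N09 (subtract circle equations pairwise → linear system) gives (x, y) ≈ (118.0, 20.3).
Distances from that point to each station vs reported:
  N06: calculated 114.3 vs reported 114.3 → residual 0.0 km
  N07: calculated 118.5 vs reported 154.5 → residual 36.0 km
  N08: calculated 164.3 vs reported 164.3 → residual 0.0 km
  N09: calculated 130.9 vs reported 130.9 → residual 0.0 km
N06, N08, N09 are mutually consistent (residuals ≈ 0); N07 is off by 36.0 km.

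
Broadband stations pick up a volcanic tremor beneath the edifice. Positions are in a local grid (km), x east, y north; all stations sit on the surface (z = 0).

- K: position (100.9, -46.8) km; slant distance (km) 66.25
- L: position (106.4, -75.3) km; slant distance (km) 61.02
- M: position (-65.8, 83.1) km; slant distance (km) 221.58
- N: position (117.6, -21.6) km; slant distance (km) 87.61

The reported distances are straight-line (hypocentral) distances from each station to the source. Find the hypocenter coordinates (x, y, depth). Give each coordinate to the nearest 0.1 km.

(76.8, -77.9, 53.3)

Each station gives a sphere (x−x_i)² + (y−y_i)² + z² = d_i² (stations at z=0).
Subtracting the K sphere from L and M: z² cancels, leaving linear equations in x and y:
11.0 x − 57.0 y = 5285.62
-333.4 x + 259.8 y = -45844.43
Solving: x ≈ 76.795, y ≈ -77.910 km (keep extra digits for the depth step; rounded: 76.8, -77.9).
Then from the K sphere: z² = 66.25² − (x − 100.9)² − (y + 46.8)² with x = 76.795, y = -77.910, so z ≈ 53.293 ≈ 53.3 km.
Check against N (with the unrounded solution): distance 87.61 ≈ 87.61 km. ✓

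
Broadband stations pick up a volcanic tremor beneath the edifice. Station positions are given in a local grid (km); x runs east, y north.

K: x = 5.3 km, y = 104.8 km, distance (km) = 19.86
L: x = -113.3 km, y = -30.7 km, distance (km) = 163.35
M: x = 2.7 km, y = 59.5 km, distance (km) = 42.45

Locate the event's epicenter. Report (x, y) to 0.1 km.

Circle about each station: (x − 5.3)² + (y − 104.8)² = 19.86²; (x + 113.3)² + (y + 30.7)² = 163.35²; (x − 2.7)² + (y − 59.5)² = 42.45².
Subtracting the K equation from the L and M equations removes the quadratic terms:
-237.2 x − 271.0 y = -23520.55
-5.2 x − 90.6 y = -8871.17
Solving the 2×2 system: x ≈ -13.6, y ≈ 98.7 km.

x ≈ -13.6 km, y ≈ 98.7 km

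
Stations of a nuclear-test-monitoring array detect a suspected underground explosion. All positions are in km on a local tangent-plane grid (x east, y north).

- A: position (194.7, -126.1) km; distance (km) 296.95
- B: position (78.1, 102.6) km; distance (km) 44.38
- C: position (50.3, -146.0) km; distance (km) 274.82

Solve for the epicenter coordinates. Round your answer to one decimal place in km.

42.2 km east, 128.7 km north

Circle about each station: (x − 194.7)² + (y + 126.1)² = 296.95²; (x − 78.1)² + (y − 102.6)² = 44.38²; (x − 50.3)² + (y + 146.0)² = 274.82².
Subtracting the A equation from the B and C equations removes the quadratic terms:
-233.2 x + 457.4 y = 49026.79
-288.8 x − 39.8 y = -17309.94
Solving the 2×2 system: x ≈ 42.2, y ≈ 128.7 km.
Check against A (with the unrounded x, y): √((x − 194.7)²+(y + 126.1)²) = 296.95 ≈ 296.95 km. ✓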